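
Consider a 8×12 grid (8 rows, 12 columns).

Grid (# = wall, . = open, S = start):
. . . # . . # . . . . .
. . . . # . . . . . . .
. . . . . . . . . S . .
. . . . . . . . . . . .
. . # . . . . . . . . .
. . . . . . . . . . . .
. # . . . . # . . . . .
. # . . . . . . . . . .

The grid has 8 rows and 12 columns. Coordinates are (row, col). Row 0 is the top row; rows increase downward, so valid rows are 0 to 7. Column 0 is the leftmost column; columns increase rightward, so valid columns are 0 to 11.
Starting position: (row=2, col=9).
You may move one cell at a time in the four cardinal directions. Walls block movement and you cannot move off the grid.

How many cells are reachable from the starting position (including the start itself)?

BFS flood-fill from (row=2, col=9):
  Distance 0: (row=2, col=9)
  Distance 1: (row=1, col=9), (row=2, col=8), (row=2, col=10), (row=3, col=9)
  Distance 2: (row=0, col=9), (row=1, col=8), (row=1, col=10), (row=2, col=7), (row=2, col=11), (row=3, col=8), (row=3, col=10), (row=4, col=9)
  Distance 3: (row=0, col=8), (row=0, col=10), (row=1, col=7), (row=1, col=11), (row=2, col=6), (row=3, col=7), (row=3, col=11), (row=4, col=8), (row=4, col=10), (row=5, col=9)
  Distance 4: (row=0, col=7), (row=0, col=11), (row=1, col=6), (row=2, col=5), (row=3, col=6), (row=4, col=7), (row=4, col=11), (row=5, col=8), (row=5, col=10), (row=6, col=9)
  Distance 5: (row=1, col=5), (row=2, col=4), (row=3, col=5), (row=4, col=6), (row=5, col=7), (row=5, col=11), (row=6, col=8), (row=6, col=10), (row=7, col=9)
  Distance 6: (row=0, col=5), (row=2, col=3), (row=3, col=4), (row=4, col=5), (row=5, col=6), (row=6, col=7), (row=6, col=11), (row=7, col=8), (row=7, col=10)
  Distance 7: (row=0, col=4), (row=1, col=3), (row=2, col=2), (row=3, col=3), (row=4, col=4), (row=5, col=5), (row=7, col=7), (row=7, col=11)
  Distance 8: (row=1, col=2), (row=2, col=1), (row=3, col=2), (row=4, col=3), (row=5, col=4), (row=6, col=5), (row=7, col=6)
  Distance 9: (row=0, col=2), (row=1, col=1), (row=2, col=0), (row=3, col=1), (row=5, col=3), (row=6, col=4), (row=7, col=5)
  Distance 10: (row=0, col=1), (row=1, col=0), (row=3, col=0), (row=4, col=1), (row=5, col=2), (row=6, col=3), (row=7, col=4)
  Distance 11: (row=0, col=0), (row=4, col=0), (row=5, col=1), (row=6, col=2), (row=7, col=3)
  Distance 12: (row=5, col=0), (row=7, col=2)
  Distance 13: (row=6, col=0)
  Distance 14: (row=7, col=0)
Total reachable: 89 (grid has 89 open cells total)

Answer: Reachable cells: 89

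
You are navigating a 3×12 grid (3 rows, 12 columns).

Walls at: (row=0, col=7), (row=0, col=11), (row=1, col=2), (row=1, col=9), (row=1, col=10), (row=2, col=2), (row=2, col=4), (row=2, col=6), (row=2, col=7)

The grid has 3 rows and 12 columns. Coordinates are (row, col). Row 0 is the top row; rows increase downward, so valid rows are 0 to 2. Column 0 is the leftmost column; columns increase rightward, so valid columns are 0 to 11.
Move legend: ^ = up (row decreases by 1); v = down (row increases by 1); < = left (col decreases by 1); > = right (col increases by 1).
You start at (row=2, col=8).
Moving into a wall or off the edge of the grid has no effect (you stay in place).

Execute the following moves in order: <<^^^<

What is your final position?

Start: (row=2, col=8)
  < (left): blocked, stay at (row=2, col=8)
  < (left): blocked, stay at (row=2, col=8)
  ^ (up): (row=2, col=8) -> (row=1, col=8)
  ^ (up): (row=1, col=8) -> (row=0, col=8)
  ^ (up): blocked, stay at (row=0, col=8)
  < (left): blocked, stay at (row=0, col=8)
Final: (row=0, col=8)

Answer: Final position: (row=0, col=8)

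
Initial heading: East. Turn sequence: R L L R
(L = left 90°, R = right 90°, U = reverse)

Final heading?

Answer: Final heading: East

Derivation:
Start: East
  R (right (90° clockwise)) -> South
  L (left (90° counter-clockwise)) -> East
  L (left (90° counter-clockwise)) -> North
  R (right (90° clockwise)) -> East
Final: East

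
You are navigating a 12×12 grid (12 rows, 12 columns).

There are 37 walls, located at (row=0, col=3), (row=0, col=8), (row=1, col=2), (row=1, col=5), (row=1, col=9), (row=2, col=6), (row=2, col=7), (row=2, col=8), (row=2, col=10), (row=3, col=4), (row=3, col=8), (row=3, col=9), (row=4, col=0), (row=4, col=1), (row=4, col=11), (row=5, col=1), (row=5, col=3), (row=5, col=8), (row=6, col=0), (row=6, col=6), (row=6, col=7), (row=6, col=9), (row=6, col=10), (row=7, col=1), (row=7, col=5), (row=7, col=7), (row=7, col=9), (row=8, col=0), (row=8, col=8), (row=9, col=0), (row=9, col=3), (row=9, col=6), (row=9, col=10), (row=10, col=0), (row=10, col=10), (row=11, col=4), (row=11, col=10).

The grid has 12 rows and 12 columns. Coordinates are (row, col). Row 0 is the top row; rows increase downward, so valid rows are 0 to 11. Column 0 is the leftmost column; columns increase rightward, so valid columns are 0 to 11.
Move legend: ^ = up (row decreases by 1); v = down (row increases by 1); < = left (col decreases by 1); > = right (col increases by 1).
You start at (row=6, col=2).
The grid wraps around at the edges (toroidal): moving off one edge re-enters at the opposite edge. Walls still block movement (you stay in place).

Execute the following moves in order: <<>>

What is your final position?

Answer: Final position: (row=6, col=3)

Derivation:
Start: (row=6, col=2)
  < (left): (row=6, col=2) -> (row=6, col=1)
  < (left): blocked, stay at (row=6, col=1)
  > (right): (row=6, col=1) -> (row=6, col=2)
  > (right): (row=6, col=2) -> (row=6, col=3)
Final: (row=6, col=3)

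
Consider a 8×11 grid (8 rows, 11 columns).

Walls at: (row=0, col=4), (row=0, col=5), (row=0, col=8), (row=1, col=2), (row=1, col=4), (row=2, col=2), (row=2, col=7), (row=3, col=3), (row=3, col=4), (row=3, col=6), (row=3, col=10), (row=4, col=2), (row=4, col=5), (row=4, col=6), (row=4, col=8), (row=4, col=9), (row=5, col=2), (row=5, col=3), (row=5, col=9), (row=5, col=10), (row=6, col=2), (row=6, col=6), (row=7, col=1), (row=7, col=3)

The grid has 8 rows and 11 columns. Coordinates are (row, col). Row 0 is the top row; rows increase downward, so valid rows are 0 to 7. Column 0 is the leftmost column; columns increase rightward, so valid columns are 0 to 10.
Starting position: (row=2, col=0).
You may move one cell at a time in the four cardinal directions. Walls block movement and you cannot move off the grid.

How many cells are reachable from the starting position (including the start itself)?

Answer: Reachable cells: 62

Derivation:
BFS flood-fill from (row=2, col=0):
  Distance 0: (row=2, col=0)
  Distance 1: (row=1, col=0), (row=2, col=1), (row=3, col=0)
  Distance 2: (row=0, col=0), (row=1, col=1), (row=3, col=1), (row=4, col=0)
  Distance 3: (row=0, col=1), (row=3, col=2), (row=4, col=1), (row=5, col=0)
  Distance 4: (row=0, col=2), (row=5, col=1), (row=6, col=0)
  Distance 5: (row=0, col=3), (row=6, col=1), (row=7, col=0)
  Distance 6: (row=1, col=3)
  Distance 7: (row=2, col=3)
  Distance 8: (row=2, col=4)
  Distance 9: (row=2, col=5)
  Distance 10: (row=1, col=5), (row=2, col=6), (row=3, col=5)
  Distance 11: (row=1, col=6)
  Distance 12: (row=0, col=6), (row=1, col=7)
  Distance 13: (row=0, col=7), (row=1, col=8)
  Distance 14: (row=1, col=9), (row=2, col=8)
  Distance 15: (row=0, col=9), (row=1, col=10), (row=2, col=9), (row=3, col=8)
  Distance 16: (row=0, col=10), (row=2, col=10), (row=3, col=7), (row=3, col=9)
  Distance 17: (row=4, col=7)
  Distance 18: (row=5, col=7)
  Distance 19: (row=5, col=6), (row=5, col=8), (row=6, col=7)
  Distance 20: (row=5, col=5), (row=6, col=8), (row=7, col=7)
  Distance 21: (row=5, col=4), (row=6, col=5), (row=6, col=9), (row=7, col=6), (row=7, col=8)
  Distance 22: (row=4, col=4), (row=6, col=4), (row=6, col=10), (row=7, col=5), (row=7, col=9)
  Distance 23: (row=4, col=3), (row=6, col=3), (row=7, col=4), (row=7, col=10)
Total reachable: 62 (grid has 64 open cells total)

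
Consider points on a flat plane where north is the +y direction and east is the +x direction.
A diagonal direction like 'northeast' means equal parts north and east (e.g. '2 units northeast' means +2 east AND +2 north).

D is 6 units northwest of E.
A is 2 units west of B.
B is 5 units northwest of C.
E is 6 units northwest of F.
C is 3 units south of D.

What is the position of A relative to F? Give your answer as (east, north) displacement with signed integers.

Place F at the origin (east=0, north=0).
  E is 6 units northwest of F: delta (east=-6, north=+6); E at (east=-6, north=6).
  D is 6 units northwest of E: delta (east=-6, north=+6); D at (east=-12, north=12).
  C is 3 units south of D: delta (east=+0, north=-3); C at (east=-12, north=9).
  B is 5 units northwest of C: delta (east=-5, north=+5); B at (east=-17, north=14).
  A is 2 units west of B: delta (east=-2, north=+0); A at (east=-19, north=14).
Therefore A relative to F: (east=-19, north=14).

Answer: A is at (east=-19, north=14) relative to F.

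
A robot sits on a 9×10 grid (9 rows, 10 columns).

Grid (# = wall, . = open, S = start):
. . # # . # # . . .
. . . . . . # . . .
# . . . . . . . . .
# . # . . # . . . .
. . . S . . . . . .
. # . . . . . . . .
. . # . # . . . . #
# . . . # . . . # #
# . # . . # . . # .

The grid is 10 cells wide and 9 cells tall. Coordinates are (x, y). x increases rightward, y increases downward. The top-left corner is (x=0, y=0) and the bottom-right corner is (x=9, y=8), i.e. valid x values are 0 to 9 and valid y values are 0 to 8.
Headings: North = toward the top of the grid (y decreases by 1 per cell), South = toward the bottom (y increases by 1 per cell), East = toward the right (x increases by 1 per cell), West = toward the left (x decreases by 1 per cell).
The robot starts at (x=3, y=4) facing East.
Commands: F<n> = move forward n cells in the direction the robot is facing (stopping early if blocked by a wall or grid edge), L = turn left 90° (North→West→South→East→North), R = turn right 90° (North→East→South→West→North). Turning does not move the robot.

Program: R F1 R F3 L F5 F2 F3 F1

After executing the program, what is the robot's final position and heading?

Start: (x=3, y=4), facing East
  R: turn right, now facing South
  F1: move forward 1, now at (x=3, y=5)
  R: turn right, now facing West
  F3: move forward 1/3 (blocked), now at (x=2, y=5)
  L: turn left, now facing South
  F5: move forward 0/5 (blocked), now at (x=2, y=5)
  F2: move forward 0/2 (blocked), now at (x=2, y=5)
  F3: move forward 0/3 (blocked), now at (x=2, y=5)
  F1: move forward 0/1 (blocked), now at (x=2, y=5)
Final: (x=2, y=5), facing South

Answer: Final position: (x=2, y=5), facing South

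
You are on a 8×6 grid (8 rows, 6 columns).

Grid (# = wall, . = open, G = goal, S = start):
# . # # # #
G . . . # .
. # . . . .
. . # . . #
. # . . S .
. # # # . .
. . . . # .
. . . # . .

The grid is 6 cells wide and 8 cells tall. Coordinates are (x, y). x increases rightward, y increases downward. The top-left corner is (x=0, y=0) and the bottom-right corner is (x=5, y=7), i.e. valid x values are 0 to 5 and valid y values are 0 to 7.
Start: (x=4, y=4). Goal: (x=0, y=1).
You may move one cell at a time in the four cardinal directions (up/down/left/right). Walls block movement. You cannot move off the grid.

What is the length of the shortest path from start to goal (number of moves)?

BFS from (x=4, y=4) until reaching (x=0, y=1):
  Distance 0: (x=4, y=4)
  Distance 1: (x=4, y=3), (x=3, y=4), (x=5, y=4), (x=4, y=5)
  Distance 2: (x=4, y=2), (x=3, y=3), (x=2, y=4), (x=5, y=5)
  Distance 3: (x=3, y=2), (x=5, y=2), (x=5, y=6)
  Distance 4: (x=3, y=1), (x=5, y=1), (x=2, y=2), (x=5, y=7)
  Distance 5: (x=2, y=1), (x=4, y=7)
  Distance 6: (x=1, y=1)
  Distance 7: (x=1, y=0), (x=0, y=1)  <- goal reached here
One shortest path (7 moves): (x=4, y=4) -> (x=3, y=4) -> (x=3, y=3) -> (x=3, y=2) -> (x=2, y=2) -> (x=2, y=1) -> (x=1, y=1) -> (x=0, y=1)

Answer: Shortest path length: 7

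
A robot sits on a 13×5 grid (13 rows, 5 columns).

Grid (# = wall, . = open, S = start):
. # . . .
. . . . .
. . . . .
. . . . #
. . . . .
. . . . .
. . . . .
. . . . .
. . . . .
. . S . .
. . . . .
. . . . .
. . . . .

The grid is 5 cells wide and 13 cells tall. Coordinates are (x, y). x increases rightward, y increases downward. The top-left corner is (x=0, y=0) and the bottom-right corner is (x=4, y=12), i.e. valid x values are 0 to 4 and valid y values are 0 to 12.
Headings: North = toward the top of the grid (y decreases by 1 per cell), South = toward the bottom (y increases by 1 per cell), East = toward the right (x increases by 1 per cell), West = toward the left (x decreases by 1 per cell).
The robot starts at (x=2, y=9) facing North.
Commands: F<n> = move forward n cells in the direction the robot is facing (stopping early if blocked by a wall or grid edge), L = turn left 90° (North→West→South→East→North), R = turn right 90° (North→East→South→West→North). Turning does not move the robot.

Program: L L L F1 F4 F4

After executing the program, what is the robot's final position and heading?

Start: (x=2, y=9), facing North
  L: turn left, now facing West
  L: turn left, now facing South
  L: turn left, now facing East
  F1: move forward 1, now at (x=3, y=9)
  F4: move forward 1/4 (blocked), now at (x=4, y=9)
  F4: move forward 0/4 (blocked), now at (x=4, y=9)
Final: (x=4, y=9), facing East

Answer: Final position: (x=4, y=9), facing East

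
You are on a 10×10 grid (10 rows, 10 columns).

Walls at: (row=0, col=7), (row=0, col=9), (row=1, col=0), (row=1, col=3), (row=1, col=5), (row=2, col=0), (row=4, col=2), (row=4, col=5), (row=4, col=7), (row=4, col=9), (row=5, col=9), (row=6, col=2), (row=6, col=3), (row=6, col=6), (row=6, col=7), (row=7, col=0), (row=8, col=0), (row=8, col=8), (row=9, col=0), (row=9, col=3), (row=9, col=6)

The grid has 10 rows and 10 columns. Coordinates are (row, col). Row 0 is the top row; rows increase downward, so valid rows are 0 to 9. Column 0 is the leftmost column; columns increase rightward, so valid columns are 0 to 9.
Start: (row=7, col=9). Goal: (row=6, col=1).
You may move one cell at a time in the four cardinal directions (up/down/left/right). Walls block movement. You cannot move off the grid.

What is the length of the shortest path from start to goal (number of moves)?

BFS from (row=7, col=9) until reaching (row=6, col=1):
  Distance 0: (row=7, col=9)
  Distance 1: (row=6, col=9), (row=7, col=8), (row=8, col=9)
  Distance 2: (row=6, col=8), (row=7, col=7), (row=9, col=9)
  Distance 3: (row=5, col=8), (row=7, col=6), (row=8, col=7), (row=9, col=8)
  Distance 4: (row=4, col=8), (row=5, col=7), (row=7, col=5), (row=8, col=6), (row=9, col=7)
  Distance 5: (row=3, col=8), (row=5, col=6), (row=6, col=5), (row=7, col=4), (row=8, col=5)
  Distance 6: (row=2, col=8), (row=3, col=7), (row=3, col=9), (row=4, col=6), (row=5, col=5), (row=6, col=4), (row=7, col=3), (row=8, col=4), (row=9, col=5)
  Distance 7: (row=1, col=8), (row=2, col=7), (row=2, col=9), (row=3, col=6), (row=5, col=4), (row=7, col=2), (row=8, col=3), (row=9, col=4)
  Distance 8: (row=0, col=8), (row=1, col=7), (row=1, col=9), (row=2, col=6), (row=3, col=5), (row=4, col=4), (row=5, col=3), (row=7, col=1), (row=8, col=2)
  Distance 9: (row=1, col=6), (row=2, col=5), (row=3, col=4), (row=4, col=3), (row=5, col=2), (row=6, col=1), (row=8, col=1), (row=9, col=2)  <- goal reached here
One shortest path (9 moves): (row=7, col=9) -> (row=7, col=8) -> (row=7, col=7) -> (row=7, col=6) -> (row=7, col=5) -> (row=7, col=4) -> (row=7, col=3) -> (row=7, col=2) -> (row=7, col=1) -> (row=6, col=1)

Answer: Shortest path length: 9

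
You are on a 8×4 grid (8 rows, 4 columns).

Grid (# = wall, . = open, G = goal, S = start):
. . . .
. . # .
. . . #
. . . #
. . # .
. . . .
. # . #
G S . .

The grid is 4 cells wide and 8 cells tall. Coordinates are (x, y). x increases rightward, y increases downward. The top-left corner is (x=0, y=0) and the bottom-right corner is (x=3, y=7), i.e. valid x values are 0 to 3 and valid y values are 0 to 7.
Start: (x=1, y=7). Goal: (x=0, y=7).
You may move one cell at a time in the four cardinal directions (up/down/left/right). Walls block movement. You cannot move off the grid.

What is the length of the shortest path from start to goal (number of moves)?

Answer: Shortest path length: 1

Derivation:
BFS from (x=1, y=7) until reaching (x=0, y=7):
  Distance 0: (x=1, y=7)
  Distance 1: (x=0, y=7), (x=2, y=7)  <- goal reached here
One shortest path (1 moves): (x=1, y=7) -> (x=0, y=7)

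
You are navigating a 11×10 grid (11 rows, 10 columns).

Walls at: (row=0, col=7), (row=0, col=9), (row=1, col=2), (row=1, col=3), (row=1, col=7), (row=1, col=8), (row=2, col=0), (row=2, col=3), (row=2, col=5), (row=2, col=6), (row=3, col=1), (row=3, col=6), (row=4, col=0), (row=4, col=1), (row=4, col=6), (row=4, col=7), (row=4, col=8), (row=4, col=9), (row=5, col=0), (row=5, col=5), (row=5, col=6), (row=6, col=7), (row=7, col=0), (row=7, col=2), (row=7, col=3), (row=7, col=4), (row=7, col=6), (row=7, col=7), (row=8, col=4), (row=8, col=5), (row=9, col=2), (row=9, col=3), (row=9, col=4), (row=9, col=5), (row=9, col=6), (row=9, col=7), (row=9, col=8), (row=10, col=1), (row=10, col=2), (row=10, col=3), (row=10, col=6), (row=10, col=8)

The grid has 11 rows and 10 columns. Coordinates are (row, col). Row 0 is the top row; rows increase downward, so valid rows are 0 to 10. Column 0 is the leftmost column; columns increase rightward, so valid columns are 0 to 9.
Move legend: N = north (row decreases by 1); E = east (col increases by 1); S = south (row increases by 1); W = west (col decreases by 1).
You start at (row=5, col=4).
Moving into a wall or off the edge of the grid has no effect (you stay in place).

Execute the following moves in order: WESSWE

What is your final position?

Start: (row=5, col=4)
  W (west): (row=5, col=4) -> (row=5, col=3)
  E (east): (row=5, col=3) -> (row=5, col=4)
  S (south): (row=5, col=4) -> (row=6, col=4)
  S (south): blocked, stay at (row=6, col=4)
  W (west): (row=6, col=4) -> (row=6, col=3)
  E (east): (row=6, col=3) -> (row=6, col=4)
Final: (row=6, col=4)

Answer: Final position: (row=6, col=4)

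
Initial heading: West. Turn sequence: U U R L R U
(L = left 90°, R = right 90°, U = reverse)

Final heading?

Answer: Final heading: South

Derivation:
Start: West
  U (U-turn (180°)) -> East
  U (U-turn (180°)) -> West
  R (right (90° clockwise)) -> North
  L (left (90° counter-clockwise)) -> West
  R (right (90° clockwise)) -> North
  U (U-turn (180°)) -> South
Final: South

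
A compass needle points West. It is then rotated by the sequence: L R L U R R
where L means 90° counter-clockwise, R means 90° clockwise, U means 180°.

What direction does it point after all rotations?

Answer: Final heading: South

Derivation:
Start: West
  L (left (90° counter-clockwise)) -> South
  R (right (90° clockwise)) -> West
  L (left (90° counter-clockwise)) -> South
  U (U-turn (180°)) -> North
  R (right (90° clockwise)) -> East
  R (right (90° clockwise)) -> South
Final: South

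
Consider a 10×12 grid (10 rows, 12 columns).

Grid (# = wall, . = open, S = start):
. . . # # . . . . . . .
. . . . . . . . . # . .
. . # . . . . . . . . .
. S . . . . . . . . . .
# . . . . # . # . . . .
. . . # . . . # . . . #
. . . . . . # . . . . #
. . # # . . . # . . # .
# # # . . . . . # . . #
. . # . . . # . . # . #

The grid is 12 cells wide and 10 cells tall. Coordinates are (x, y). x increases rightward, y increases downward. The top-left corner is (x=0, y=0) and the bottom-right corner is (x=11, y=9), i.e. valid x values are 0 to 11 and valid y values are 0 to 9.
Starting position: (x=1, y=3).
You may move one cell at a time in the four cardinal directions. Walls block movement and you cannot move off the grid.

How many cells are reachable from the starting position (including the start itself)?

Answer: Reachable cells: 92

Derivation:
BFS flood-fill from (x=1, y=3):
  Distance 0: (x=1, y=3)
  Distance 1: (x=1, y=2), (x=0, y=3), (x=2, y=3), (x=1, y=4)
  Distance 2: (x=1, y=1), (x=0, y=2), (x=3, y=3), (x=2, y=4), (x=1, y=5)
  Distance 3: (x=1, y=0), (x=0, y=1), (x=2, y=1), (x=3, y=2), (x=4, y=3), (x=3, y=4), (x=0, y=5), (x=2, y=5), (x=1, y=6)
  Distance 4: (x=0, y=0), (x=2, y=0), (x=3, y=1), (x=4, y=2), (x=5, y=3), (x=4, y=4), (x=0, y=6), (x=2, y=6), (x=1, y=7)
  Distance 5: (x=4, y=1), (x=5, y=2), (x=6, y=3), (x=4, y=5), (x=3, y=6), (x=0, y=7)
  Distance 6: (x=5, y=1), (x=6, y=2), (x=7, y=3), (x=6, y=4), (x=5, y=5), (x=4, y=6)
  Distance 7: (x=5, y=0), (x=6, y=1), (x=7, y=2), (x=8, y=3), (x=6, y=5), (x=5, y=6), (x=4, y=7)
  Distance 8: (x=6, y=0), (x=7, y=1), (x=8, y=2), (x=9, y=3), (x=8, y=4), (x=5, y=7), (x=4, y=8)
  Distance 9: (x=7, y=0), (x=8, y=1), (x=9, y=2), (x=10, y=3), (x=9, y=4), (x=8, y=5), (x=6, y=7), (x=3, y=8), (x=5, y=8), (x=4, y=9)
  Distance 10: (x=8, y=0), (x=10, y=2), (x=11, y=3), (x=10, y=4), (x=9, y=5), (x=8, y=6), (x=6, y=8), (x=3, y=9), (x=5, y=9)
  Distance 11: (x=9, y=0), (x=10, y=1), (x=11, y=2), (x=11, y=4), (x=10, y=5), (x=7, y=6), (x=9, y=6), (x=8, y=7), (x=7, y=8)
  Distance 12: (x=10, y=0), (x=11, y=1), (x=10, y=6), (x=9, y=7), (x=7, y=9)
  Distance 13: (x=11, y=0), (x=9, y=8), (x=8, y=9)
  Distance 14: (x=10, y=8)
  Distance 15: (x=10, y=9)
Total reachable: 92 (grid has 95 open cells total)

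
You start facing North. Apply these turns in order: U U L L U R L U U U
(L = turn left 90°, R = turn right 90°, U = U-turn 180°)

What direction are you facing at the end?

Answer: Final heading: South

Derivation:
Start: North
  U (U-turn (180°)) -> South
  U (U-turn (180°)) -> North
  L (left (90° counter-clockwise)) -> West
  L (left (90° counter-clockwise)) -> South
  U (U-turn (180°)) -> North
  R (right (90° clockwise)) -> East
  L (left (90° counter-clockwise)) -> North
  U (U-turn (180°)) -> South
  U (U-turn (180°)) -> North
  U (U-turn (180°)) -> South
Final: South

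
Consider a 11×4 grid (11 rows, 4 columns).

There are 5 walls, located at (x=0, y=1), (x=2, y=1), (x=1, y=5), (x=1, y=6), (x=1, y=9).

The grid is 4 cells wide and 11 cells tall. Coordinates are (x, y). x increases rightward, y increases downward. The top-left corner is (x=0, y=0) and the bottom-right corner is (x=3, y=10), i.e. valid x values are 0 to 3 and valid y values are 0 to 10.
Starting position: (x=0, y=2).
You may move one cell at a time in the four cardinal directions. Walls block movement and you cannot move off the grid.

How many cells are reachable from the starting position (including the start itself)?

Answer: Reachable cells: 39

Derivation:
BFS flood-fill from (x=0, y=2):
  Distance 0: (x=0, y=2)
  Distance 1: (x=1, y=2), (x=0, y=3)
  Distance 2: (x=1, y=1), (x=2, y=2), (x=1, y=3), (x=0, y=4)
  Distance 3: (x=1, y=0), (x=3, y=2), (x=2, y=3), (x=1, y=4), (x=0, y=5)
  Distance 4: (x=0, y=0), (x=2, y=0), (x=3, y=1), (x=3, y=3), (x=2, y=4), (x=0, y=6)
  Distance 5: (x=3, y=0), (x=3, y=4), (x=2, y=5), (x=0, y=7)
  Distance 6: (x=3, y=5), (x=2, y=6), (x=1, y=7), (x=0, y=8)
  Distance 7: (x=3, y=6), (x=2, y=7), (x=1, y=8), (x=0, y=9)
  Distance 8: (x=3, y=7), (x=2, y=8), (x=0, y=10)
  Distance 9: (x=3, y=8), (x=2, y=9), (x=1, y=10)
  Distance 10: (x=3, y=9), (x=2, y=10)
  Distance 11: (x=3, y=10)
Total reachable: 39 (grid has 39 open cells total)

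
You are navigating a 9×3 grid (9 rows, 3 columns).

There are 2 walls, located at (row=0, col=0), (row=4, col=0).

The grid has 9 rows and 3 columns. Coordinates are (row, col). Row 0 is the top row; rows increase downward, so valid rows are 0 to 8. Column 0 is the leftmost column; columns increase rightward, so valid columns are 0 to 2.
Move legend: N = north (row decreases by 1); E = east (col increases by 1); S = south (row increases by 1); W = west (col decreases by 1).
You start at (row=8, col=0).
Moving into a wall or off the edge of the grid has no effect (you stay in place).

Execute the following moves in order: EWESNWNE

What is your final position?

Answer: Final position: (row=6, col=1)

Derivation:
Start: (row=8, col=0)
  E (east): (row=8, col=0) -> (row=8, col=1)
  W (west): (row=8, col=1) -> (row=8, col=0)
  E (east): (row=8, col=0) -> (row=8, col=1)
  S (south): blocked, stay at (row=8, col=1)
  N (north): (row=8, col=1) -> (row=7, col=1)
  W (west): (row=7, col=1) -> (row=7, col=0)
  N (north): (row=7, col=0) -> (row=6, col=0)
  E (east): (row=6, col=0) -> (row=6, col=1)
Final: (row=6, col=1)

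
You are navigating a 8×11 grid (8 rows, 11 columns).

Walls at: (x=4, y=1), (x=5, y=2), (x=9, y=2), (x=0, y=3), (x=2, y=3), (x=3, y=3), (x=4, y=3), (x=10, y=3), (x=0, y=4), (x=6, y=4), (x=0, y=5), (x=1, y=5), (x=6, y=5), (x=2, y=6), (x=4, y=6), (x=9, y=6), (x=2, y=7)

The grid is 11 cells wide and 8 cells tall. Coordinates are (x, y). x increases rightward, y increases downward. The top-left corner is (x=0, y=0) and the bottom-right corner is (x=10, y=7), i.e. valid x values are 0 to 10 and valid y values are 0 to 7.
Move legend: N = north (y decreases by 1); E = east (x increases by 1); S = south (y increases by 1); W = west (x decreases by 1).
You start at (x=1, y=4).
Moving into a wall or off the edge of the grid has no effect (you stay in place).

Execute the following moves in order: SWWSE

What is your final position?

Answer: Final position: (x=2, y=4)

Derivation:
Start: (x=1, y=4)
  S (south): blocked, stay at (x=1, y=4)
  W (west): blocked, stay at (x=1, y=4)
  W (west): blocked, stay at (x=1, y=4)
  S (south): blocked, stay at (x=1, y=4)
  E (east): (x=1, y=4) -> (x=2, y=4)
Final: (x=2, y=4)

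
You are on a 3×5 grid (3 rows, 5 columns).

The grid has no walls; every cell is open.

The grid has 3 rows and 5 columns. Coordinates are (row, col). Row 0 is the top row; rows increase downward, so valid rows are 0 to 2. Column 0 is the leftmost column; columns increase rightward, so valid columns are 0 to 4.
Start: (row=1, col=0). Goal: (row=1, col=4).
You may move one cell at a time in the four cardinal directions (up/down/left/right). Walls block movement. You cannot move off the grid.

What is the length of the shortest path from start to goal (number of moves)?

BFS from (row=1, col=0) until reaching (row=1, col=4):
  Distance 0: (row=1, col=0)
  Distance 1: (row=0, col=0), (row=1, col=1), (row=2, col=0)
  Distance 2: (row=0, col=1), (row=1, col=2), (row=2, col=1)
  Distance 3: (row=0, col=2), (row=1, col=3), (row=2, col=2)
  Distance 4: (row=0, col=3), (row=1, col=4), (row=2, col=3)  <- goal reached here
One shortest path (4 moves): (row=1, col=0) -> (row=1, col=1) -> (row=1, col=2) -> (row=1, col=3) -> (row=1, col=4)

Answer: Shortest path length: 4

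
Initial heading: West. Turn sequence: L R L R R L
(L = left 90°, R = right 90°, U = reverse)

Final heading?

Answer: Final heading: West

Derivation:
Start: West
  L (left (90° counter-clockwise)) -> South
  R (right (90° clockwise)) -> West
  L (left (90° counter-clockwise)) -> South
  R (right (90° clockwise)) -> West
  R (right (90° clockwise)) -> North
  L (left (90° counter-clockwise)) -> West
Final: West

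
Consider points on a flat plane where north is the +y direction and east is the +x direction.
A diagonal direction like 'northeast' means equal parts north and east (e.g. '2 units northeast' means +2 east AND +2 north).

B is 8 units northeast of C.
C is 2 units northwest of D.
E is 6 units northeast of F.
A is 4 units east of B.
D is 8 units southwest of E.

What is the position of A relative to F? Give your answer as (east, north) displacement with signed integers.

Place F at the origin (east=0, north=0).
  E is 6 units northeast of F: delta (east=+6, north=+6); E at (east=6, north=6).
  D is 8 units southwest of E: delta (east=-8, north=-8); D at (east=-2, north=-2).
  C is 2 units northwest of D: delta (east=-2, north=+2); C at (east=-4, north=0).
  B is 8 units northeast of C: delta (east=+8, north=+8); B at (east=4, north=8).
  A is 4 units east of B: delta (east=+4, north=+0); A at (east=8, north=8).
Therefore A relative to F: (east=8, north=8).

Answer: A is at (east=8, north=8) relative to F.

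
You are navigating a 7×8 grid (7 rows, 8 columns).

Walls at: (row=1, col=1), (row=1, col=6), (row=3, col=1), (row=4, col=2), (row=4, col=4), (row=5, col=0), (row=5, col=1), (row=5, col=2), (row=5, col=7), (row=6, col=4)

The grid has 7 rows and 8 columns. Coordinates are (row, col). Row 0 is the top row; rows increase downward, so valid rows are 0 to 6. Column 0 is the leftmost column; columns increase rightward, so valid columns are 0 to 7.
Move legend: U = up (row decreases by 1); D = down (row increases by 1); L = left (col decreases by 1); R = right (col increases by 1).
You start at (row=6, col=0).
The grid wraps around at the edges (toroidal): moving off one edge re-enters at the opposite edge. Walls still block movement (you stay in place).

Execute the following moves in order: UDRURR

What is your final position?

Start: (row=6, col=0)
  U (up): blocked, stay at (row=6, col=0)
  D (down): (row=6, col=0) -> (row=0, col=0)
  R (right): (row=0, col=0) -> (row=0, col=1)
  U (up): (row=0, col=1) -> (row=6, col=1)
  R (right): (row=6, col=1) -> (row=6, col=2)
  R (right): (row=6, col=2) -> (row=6, col=3)
Final: (row=6, col=3)

Answer: Final position: (row=6, col=3)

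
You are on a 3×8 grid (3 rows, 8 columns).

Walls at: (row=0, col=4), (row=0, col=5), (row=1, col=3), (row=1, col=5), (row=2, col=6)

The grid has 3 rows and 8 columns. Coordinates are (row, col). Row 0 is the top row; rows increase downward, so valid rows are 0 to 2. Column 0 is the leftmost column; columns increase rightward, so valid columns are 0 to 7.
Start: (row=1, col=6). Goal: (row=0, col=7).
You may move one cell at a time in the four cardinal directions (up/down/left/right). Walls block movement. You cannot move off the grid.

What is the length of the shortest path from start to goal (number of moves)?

BFS from (row=1, col=6) until reaching (row=0, col=7):
  Distance 0: (row=1, col=6)
  Distance 1: (row=0, col=6), (row=1, col=7)
  Distance 2: (row=0, col=7), (row=2, col=7)  <- goal reached here
One shortest path (2 moves): (row=1, col=6) -> (row=1, col=7) -> (row=0, col=7)

Answer: Shortest path length: 2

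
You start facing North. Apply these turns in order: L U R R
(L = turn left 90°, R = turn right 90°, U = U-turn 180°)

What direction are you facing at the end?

Answer: Final heading: West

Derivation:
Start: North
  L (left (90° counter-clockwise)) -> West
  U (U-turn (180°)) -> East
  R (right (90° clockwise)) -> South
  R (right (90° clockwise)) -> West
Final: West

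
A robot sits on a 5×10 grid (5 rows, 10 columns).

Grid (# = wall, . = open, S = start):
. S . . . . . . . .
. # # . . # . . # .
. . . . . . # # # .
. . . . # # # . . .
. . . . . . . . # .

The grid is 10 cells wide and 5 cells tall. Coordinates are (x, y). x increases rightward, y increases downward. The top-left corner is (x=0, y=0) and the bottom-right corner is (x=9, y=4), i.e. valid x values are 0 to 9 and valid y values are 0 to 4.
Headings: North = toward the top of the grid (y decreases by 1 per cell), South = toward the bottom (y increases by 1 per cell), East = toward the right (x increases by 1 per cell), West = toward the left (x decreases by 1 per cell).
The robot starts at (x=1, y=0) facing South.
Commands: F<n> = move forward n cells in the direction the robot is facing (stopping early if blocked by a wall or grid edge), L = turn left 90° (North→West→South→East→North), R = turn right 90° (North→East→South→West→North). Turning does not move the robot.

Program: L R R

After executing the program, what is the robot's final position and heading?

Answer: Final position: (x=1, y=0), facing West

Derivation:
Start: (x=1, y=0), facing South
  L: turn left, now facing East
  R: turn right, now facing South
  R: turn right, now facing West
Final: (x=1, y=0), facing West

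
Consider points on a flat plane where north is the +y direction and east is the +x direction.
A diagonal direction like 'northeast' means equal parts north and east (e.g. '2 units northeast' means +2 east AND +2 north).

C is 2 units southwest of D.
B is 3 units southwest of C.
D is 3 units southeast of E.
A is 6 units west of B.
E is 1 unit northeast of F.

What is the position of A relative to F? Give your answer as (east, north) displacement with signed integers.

Place F at the origin (east=0, north=0).
  E is 1 unit northeast of F: delta (east=+1, north=+1); E at (east=1, north=1).
  D is 3 units southeast of E: delta (east=+3, north=-3); D at (east=4, north=-2).
  C is 2 units southwest of D: delta (east=-2, north=-2); C at (east=2, north=-4).
  B is 3 units southwest of C: delta (east=-3, north=-3); B at (east=-1, north=-7).
  A is 6 units west of B: delta (east=-6, north=+0); A at (east=-7, north=-7).
Therefore A relative to F: (east=-7, north=-7).

Answer: A is at (east=-7, north=-7) relative to F.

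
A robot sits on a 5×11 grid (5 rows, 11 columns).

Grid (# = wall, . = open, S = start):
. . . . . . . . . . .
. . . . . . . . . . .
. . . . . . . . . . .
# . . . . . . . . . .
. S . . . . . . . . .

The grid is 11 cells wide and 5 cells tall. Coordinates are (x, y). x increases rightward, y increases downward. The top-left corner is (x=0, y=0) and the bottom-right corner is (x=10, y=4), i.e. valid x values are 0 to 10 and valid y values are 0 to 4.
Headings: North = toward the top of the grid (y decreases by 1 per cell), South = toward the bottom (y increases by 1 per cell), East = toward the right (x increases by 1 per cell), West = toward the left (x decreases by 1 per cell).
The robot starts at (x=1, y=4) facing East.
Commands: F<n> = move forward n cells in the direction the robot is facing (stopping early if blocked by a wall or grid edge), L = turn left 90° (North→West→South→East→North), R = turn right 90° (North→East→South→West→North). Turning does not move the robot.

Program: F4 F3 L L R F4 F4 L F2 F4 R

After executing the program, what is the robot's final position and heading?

Start: (x=1, y=4), facing East
  F4: move forward 4, now at (x=5, y=4)
  F3: move forward 3, now at (x=8, y=4)
  L: turn left, now facing North
  L: turn left, now facing West
  R: turn right, now facing North
  F4: move forward 4, now at (x=8, y=0)
  F4: move forward 0/4 (blocked), now at (x=8, y=0)
  L: turn left, now facing West
  F2: move forward 2, now at (x=6, y=0)
  F4: move forward 4, now at (x=2, y=0)
  R: turn right, now facing North
Final: (x=2, y=0), facing North

Answer: Final position: (x=2, y=0), facing North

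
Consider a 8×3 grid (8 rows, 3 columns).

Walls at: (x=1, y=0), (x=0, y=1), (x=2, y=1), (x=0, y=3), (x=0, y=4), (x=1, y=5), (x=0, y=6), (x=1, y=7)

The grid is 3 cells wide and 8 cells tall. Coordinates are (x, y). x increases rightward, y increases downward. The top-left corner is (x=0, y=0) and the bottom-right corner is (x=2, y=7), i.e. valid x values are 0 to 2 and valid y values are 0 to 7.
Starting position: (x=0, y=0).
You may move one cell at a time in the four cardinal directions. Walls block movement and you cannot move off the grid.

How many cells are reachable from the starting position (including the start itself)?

Answer: Reachable cells: 1

Derivation:
BFS flood-fill from (x=0, y=0):
  Distance 0: (x=0, y=0)
Total reachable: 1 (grid has 16 open cells total)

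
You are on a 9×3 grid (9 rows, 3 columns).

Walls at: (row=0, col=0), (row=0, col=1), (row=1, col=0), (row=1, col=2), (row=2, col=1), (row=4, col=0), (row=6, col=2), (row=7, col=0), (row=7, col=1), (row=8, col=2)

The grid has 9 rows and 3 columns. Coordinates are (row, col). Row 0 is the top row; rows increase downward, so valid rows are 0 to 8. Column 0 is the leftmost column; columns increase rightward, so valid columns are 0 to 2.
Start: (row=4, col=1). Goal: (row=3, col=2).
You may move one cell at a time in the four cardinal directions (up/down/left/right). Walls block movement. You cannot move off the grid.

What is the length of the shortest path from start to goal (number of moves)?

Answer: Shortest path length: 2

Derivation:
BFS from (row=4, col=1) until reaching (row=3, col=2):
  Distance 0: (row=4, col=1)
  Distance 1: (row=3, col=1), (row=4, col=2), (row=5, col=1)
  Distance 2: (row=3, col=0), (row=3, col=2), (row=5, col=0), (row=5, col=2), (row=6, col=1)  <- goal reached here
One shortest path (2 moves): (row=4, col=1) -> (row=4, col=2) -> (row=3, col=2)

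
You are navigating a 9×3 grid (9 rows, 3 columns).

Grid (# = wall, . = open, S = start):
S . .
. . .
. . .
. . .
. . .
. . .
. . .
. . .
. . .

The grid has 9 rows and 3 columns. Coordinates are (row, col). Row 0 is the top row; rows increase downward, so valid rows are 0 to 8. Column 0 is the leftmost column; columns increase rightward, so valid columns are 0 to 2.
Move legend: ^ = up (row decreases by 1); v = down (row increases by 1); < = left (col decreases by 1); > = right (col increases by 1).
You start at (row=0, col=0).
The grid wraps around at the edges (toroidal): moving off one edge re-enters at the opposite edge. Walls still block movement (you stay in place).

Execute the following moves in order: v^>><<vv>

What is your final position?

Start: (row=0, col=0)
  v (down): (row=0, col=0) -> (row=1, col=0)
  ^ (up): (row=1, col=0) -> (row=0, col=0)
  > (right): (row=0, col=0) -> (row=0, col=1)
  > (right): (row=0, col=1) -> (row=0, col=2)
  < (left): (row=0, col=2) -> (row=0, col=1)
  < (left): (row=0, col=1) -> (row=0, col=0)
  v (down): (row=0, col=0) -> (row=1, col=0)
  v (down): (row=1, col=0) -> (row=2, col=0)
  > (right): (row=2, col=0) -> (row=2, col=1)
Final: (row=2, col=1)

Answer: Final position: (row=2, col=1)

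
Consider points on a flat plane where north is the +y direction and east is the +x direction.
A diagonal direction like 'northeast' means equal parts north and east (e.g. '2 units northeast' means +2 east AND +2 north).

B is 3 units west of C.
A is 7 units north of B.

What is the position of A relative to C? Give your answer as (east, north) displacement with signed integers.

Place C at the origin (east=0, north=0).
  B is 3 units west of C: delta (east=-3, north=+0); B at (east=-3, north=0).
  A is 7 units north of B: delta (east=+0, north=+7); A at (east=-3, north=7).
Therefore A relative to C: (east=-3, north=7).

Answer: A is at (east=-3, north=7) relative to C.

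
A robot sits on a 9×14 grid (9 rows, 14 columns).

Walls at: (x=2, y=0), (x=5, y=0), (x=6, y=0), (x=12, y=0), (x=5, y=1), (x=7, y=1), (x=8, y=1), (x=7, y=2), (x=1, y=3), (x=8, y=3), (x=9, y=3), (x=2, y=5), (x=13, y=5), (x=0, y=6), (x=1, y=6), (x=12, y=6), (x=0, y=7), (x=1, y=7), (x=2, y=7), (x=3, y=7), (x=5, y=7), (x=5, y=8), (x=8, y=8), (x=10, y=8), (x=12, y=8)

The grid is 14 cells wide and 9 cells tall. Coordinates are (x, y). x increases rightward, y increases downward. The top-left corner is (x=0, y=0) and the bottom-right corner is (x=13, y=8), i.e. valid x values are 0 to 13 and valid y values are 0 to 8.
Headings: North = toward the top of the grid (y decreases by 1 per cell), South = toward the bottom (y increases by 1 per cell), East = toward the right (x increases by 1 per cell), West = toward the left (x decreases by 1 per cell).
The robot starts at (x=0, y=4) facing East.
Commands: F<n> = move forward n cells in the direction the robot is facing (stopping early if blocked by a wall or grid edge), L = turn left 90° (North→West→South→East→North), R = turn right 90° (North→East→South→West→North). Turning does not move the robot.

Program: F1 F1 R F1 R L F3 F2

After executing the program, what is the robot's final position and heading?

Answer: Final position: (x=2, y=4), facing South

Derivation:
Start: (x=0, y=4), facing East
  F1: move forward 1, now at (x=1, y=4)
  F1: move forward 1, now at (x=2, y=4)
  R: turn right, now facing South
  F1: move forward 0/1 (blocked), now at (x=2, y=4)
  R: turn right, now facing West
  L: turn left, now facing South
  F3: move forward 0/3 (blocked), now at (x=2, y=4)
  F2: move forward 0/2 (blocked), now at (x=2, y=4)
Final: (x=2, y=4), facing South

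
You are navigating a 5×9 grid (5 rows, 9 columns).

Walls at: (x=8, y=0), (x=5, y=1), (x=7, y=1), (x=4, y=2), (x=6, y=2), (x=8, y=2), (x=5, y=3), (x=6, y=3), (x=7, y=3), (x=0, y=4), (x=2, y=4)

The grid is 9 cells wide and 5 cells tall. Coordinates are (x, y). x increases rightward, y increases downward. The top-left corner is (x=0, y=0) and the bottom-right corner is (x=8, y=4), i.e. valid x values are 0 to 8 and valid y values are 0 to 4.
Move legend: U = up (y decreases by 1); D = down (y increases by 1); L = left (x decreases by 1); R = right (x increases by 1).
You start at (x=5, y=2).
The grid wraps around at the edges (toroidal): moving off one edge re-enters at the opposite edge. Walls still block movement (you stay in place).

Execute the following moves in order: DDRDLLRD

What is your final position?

Answer: Final position: (x=5, y=2)

Derivation:
Start: (x=5, y=2)
  D (down): blocked, stay at (x=5, y=2)
  D (down): blocked, stay at (x=5, y=2)
  R (right): blocked, stay at (x=5, y=2)
  D (down): blocked, stay at (x=5, y=2)
  L (left): blocked, stay at (x=5, y=2)
  L (left): blocked, stay at (x=5, y=2)
  R (right): blocked, stay at (x=5, y=2)
  D (down): blocked, stay at (x=5, y=2)
Final: (x=5, y=2)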